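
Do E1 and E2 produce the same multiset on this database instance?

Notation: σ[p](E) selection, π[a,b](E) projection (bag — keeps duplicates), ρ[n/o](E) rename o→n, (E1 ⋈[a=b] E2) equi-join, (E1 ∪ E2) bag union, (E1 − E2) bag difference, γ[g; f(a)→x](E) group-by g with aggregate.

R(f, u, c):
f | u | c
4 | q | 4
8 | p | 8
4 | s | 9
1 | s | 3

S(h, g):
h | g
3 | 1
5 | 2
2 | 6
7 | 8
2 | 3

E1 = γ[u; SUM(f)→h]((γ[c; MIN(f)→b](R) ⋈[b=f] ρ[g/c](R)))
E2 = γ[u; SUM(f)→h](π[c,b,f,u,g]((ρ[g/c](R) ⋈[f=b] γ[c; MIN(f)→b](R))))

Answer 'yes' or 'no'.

E1 stepwise |·|:
  R → 4
  γ[c; MIN(f)→b](R) → 4
  R → 4
  ρ[g/c](R) → 4
  (γ[c; MIN(f)→b](R) ⋈[b=f] ρ[g/c](R)) → 6
  γ[u; SUM(f)→h]((γ[c; MIN(f)→b](R) ⋈[b=f] ρ[g/c](R))) → 3
E2 stepwise |·|:
  R → 4
  ρ[g/c](R) → 4
  R → 4
  γ[c; MIN(f)→b](R) → 4
  (ρ[g/c](R) ⋈[f=b] γ[c; MIN(f)→b](R)) → 6
  π[c,b,f,u,g]((ρ[g/c](R) ⋈[f=b] γ[c; MIN(f)→b](R))) → 6
  γ[u; SUM(f)→h](π[c,b,f,u,g]((ρ[g/c](R) ⋈[f=b] γ[c; MIN(f)→b](R)))) → 3

E1 and E2 produce the same multiset:
u | h
p | 8
q | 8
s | 9

yes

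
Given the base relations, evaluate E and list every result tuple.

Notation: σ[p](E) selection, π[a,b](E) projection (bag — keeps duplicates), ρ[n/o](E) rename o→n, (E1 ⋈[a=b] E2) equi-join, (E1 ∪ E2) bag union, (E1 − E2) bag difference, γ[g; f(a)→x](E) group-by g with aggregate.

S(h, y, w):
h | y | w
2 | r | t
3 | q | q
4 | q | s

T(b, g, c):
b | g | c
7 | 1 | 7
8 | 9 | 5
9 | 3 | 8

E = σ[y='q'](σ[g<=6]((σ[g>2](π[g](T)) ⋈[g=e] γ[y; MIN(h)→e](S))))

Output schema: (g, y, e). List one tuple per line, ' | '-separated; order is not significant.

Subexpression sizes:
  T → 3
  π[g](T) → 3
  σ[g>2](π[g](T)) → 2
  S → 3
  γ[y; MIN(h)→e](S) → 2
  (σ[g>2](π[g](T)) ⋈[g=e] γ[y; MIN(h)→e](S)) → 1
  σ[g<=6]((σ[g>2](π[g](T)) ⋈[g=e] γ[y; MIN(h)→e](S))) → 1
  σ[y='q'](σ[g<=6]((σ[g>2](π[g](T)) ⋈[g=e] γ[y; MIN(h)→e](S)))) → 1

== RESULT ==
g | y | e
3 | q | 3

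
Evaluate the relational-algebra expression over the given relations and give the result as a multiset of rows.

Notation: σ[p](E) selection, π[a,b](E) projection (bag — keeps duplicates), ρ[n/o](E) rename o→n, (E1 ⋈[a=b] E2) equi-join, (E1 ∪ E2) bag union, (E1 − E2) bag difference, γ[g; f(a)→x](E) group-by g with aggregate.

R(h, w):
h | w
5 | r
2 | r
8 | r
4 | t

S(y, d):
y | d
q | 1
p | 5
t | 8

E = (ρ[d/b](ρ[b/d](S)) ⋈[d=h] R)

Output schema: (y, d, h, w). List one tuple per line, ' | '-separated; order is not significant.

Stepwise |·|:
  S → 3
  ρ[b/d](S) → 3
  ρ[d/b](ρ[b/d](S)) → 3
  R → 4
  (ρ[d/b](ρ[b/d](S)) ⋈[d=h] R) → 2

== RESULT ==
y | d | h | w
p | 5 | 5 | r
t | 8 | 8 | r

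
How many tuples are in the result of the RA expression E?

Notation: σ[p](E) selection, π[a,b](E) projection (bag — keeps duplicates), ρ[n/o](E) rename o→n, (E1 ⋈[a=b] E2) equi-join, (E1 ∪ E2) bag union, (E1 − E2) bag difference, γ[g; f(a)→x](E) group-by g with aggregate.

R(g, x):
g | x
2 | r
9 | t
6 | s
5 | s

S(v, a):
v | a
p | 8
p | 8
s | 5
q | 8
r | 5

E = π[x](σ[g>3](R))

Per-node cardinality:
  R → 4
  σ[g>3](R) → 3
  π[x](σ[g>3](R)) → 3

|E| = 3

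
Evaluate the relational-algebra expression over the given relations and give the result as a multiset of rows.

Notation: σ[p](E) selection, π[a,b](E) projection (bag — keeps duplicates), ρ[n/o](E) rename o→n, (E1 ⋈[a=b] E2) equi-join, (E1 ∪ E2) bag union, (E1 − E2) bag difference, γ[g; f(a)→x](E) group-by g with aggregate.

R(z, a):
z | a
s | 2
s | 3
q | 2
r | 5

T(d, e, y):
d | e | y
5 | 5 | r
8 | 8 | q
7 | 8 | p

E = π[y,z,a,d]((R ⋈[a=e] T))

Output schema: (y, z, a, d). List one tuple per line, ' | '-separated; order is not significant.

Subexpression sizes:
  R → 4
  T → 3
  (R ⋈[a=e] T) → 1
  π[y,z,a,d]((R ⋈[a=e] T)) → 1

== RESULT ==
y | z | a | d
r | r | 5 | 5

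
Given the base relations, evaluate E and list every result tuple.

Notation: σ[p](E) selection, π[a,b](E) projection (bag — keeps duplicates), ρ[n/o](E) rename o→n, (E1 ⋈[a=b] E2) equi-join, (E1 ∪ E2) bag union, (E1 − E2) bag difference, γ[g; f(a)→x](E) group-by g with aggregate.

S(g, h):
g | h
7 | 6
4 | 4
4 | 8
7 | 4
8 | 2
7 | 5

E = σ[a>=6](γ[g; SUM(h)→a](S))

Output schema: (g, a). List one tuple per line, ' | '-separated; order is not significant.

Stepwise |·|:
  S → 6
  γ[g; SUM(h)→a](S) → 3
  σ[a>=6](γ[g; SUM(h)→a](S)) → 2

== RESULT ==
g | a
4 | 12
7 | 15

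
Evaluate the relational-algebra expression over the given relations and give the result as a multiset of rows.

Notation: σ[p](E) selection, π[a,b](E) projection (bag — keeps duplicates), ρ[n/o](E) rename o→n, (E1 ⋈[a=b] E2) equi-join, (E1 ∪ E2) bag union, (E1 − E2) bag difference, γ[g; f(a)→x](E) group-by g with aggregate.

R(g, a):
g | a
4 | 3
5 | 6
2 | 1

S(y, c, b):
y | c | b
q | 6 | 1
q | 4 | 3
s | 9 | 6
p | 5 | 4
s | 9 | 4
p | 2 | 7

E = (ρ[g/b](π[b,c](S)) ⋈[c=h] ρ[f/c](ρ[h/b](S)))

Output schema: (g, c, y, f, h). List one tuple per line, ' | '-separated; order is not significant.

Stepwise |·|:
  S → 6
  π[b,c](S) → 6
  ρ[g/b](π[b,c](S)) → 6
  S → 6
  ρ[h/b](S) → 6
  ρ[f/c](ρ[h/b](S)) → 6
  (ρ[g/b](π[b,c](S)) ⋈[c=h] ρ[f/c](ρ[h/b](S))) → 3

== RESULT ==
g | c | y | f | h
1 | 6 | s | 9 | 6
3 | 4 | p | 5 | 4
3 | 4 | s | 9 | 4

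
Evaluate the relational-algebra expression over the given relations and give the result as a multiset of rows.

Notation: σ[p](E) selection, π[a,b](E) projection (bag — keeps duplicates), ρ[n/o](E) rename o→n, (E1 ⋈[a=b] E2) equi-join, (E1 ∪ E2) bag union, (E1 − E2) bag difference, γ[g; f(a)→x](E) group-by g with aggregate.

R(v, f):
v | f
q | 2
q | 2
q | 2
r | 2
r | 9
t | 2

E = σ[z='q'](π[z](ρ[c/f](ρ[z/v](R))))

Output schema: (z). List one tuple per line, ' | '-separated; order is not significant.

Per-node cardinality:
  R → 6
  ρ[z/v](R) → 6
  ρ[c/f](ρ[z/v](R)) → 6
  π[z](ρ[c/f](ρ[z/v](R))) → 6
  σ[z='q'](π[z](ρ[c/f](ρ[z/v](R)))) → 3

== RESULT ==
z
q
q
q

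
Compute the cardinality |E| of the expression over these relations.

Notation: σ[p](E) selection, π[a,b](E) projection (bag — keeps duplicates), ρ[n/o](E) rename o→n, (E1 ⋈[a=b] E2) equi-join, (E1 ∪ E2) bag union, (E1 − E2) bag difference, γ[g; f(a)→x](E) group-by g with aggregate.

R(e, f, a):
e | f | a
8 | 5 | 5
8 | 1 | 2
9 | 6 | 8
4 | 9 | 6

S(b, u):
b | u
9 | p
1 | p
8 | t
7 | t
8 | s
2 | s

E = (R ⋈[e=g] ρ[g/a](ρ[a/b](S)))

Subexpression sizes:
  R → 4
  S → 6
  ρ[a/b](S) → 6
  ρ[g/a](ρ[a/b](S)) → 6
  (R ⋈[e=g] ρ[g/a](ρ[a/b](S))) → 5

|E| = 5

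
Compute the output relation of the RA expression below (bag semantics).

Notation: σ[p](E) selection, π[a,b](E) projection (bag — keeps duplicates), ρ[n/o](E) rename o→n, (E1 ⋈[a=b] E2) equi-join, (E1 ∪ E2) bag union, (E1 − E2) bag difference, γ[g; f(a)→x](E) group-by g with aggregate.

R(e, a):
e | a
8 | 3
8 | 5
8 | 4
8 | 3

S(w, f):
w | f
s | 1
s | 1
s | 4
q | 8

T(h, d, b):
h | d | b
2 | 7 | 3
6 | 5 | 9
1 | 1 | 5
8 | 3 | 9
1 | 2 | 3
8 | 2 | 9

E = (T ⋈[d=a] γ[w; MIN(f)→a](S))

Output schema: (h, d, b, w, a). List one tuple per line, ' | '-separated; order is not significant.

Stepwise |·|:
  T → 6
  S → 4
  γ[w; MIN(f)→a](S) → 2
  (T ⋈[d=a] γ[w; MIN(f)→a](S)) → 1

== RESULT ==
h | d | b | w | a
1 | 1 | 5 | s | 1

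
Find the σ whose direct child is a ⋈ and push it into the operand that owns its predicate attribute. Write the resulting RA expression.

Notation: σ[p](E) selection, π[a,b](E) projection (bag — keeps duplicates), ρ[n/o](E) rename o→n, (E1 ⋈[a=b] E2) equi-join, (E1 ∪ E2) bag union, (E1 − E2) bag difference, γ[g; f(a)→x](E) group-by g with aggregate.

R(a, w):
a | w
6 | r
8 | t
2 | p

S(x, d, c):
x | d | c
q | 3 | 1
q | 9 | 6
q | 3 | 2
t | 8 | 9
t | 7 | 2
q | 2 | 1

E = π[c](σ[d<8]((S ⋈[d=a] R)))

σ filters on d, owned by the left side.
E' = π[c]((σ[d<8](S) ⋈[d=a] R))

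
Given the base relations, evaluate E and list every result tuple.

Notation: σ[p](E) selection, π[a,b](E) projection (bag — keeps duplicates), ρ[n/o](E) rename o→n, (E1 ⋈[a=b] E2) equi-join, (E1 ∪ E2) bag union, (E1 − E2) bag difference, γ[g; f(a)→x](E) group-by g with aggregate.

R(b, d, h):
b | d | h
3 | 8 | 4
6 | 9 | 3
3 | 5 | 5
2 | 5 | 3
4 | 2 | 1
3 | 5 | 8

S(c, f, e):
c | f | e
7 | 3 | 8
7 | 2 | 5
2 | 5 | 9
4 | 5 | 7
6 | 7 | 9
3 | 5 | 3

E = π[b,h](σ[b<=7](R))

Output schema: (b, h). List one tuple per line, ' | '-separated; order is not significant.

Subexpression sizes:
  R → 6
  σ[b<=7](R) → 6
  π[b,h](σ[b<=7](R)) → 6

== RESULT ==
b | h
2 | 3
3 | 4
3 | 5
3 | 8
4 | 1
6 | 3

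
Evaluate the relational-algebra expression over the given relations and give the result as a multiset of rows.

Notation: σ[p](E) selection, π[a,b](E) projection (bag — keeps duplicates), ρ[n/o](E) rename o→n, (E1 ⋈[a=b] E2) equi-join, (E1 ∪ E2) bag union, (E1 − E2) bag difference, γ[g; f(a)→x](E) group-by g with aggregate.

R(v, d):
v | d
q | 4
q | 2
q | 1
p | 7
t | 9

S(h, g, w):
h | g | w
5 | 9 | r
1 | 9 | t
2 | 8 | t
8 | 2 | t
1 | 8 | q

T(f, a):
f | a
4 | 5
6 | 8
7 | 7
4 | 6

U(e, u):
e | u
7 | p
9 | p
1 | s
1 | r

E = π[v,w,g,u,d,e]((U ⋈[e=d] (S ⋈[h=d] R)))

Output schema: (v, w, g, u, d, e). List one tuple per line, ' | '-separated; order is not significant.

Subexpression sizes:
  U → 4
  S → 5
  R → 5
  (S ⋈[h=d] R) → 3
  (U ⋈[e=d] (S ⋈[h=d] R)) → 4
  π[v,w,g,u,d,e]((U ⋈[e=d] (S ⋈[h=d] R))) → 4

== RESULT ==
v | w | g | u | d | e
q | q | 8 | r | 1 | 1
q | q | 8 | s | 1 | 1
q | t | 9 | r | 1 | 1
q | t | 9 | s | 1 | 1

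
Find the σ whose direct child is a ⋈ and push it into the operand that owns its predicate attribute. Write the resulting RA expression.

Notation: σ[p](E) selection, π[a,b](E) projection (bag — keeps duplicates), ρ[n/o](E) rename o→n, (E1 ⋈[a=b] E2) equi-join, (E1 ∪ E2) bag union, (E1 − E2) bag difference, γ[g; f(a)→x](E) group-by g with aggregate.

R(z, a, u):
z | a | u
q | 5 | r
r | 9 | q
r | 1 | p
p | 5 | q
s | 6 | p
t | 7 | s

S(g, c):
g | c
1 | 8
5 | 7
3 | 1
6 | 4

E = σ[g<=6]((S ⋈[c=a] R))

σ filters on g, owned by the left side.
E' = (σ[g<=6](S) ⋈[c=a] R)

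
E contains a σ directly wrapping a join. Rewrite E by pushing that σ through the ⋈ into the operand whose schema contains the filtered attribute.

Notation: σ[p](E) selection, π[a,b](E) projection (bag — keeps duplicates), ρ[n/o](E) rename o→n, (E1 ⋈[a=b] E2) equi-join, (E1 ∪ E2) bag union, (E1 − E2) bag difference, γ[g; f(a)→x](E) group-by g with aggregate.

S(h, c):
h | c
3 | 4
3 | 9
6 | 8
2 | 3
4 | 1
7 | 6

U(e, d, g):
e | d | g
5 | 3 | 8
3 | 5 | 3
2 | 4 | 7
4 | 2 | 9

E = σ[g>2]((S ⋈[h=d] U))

σ filters on g, owned by the right side.
E' = (S ⋈[h=d] σ[g>2](U))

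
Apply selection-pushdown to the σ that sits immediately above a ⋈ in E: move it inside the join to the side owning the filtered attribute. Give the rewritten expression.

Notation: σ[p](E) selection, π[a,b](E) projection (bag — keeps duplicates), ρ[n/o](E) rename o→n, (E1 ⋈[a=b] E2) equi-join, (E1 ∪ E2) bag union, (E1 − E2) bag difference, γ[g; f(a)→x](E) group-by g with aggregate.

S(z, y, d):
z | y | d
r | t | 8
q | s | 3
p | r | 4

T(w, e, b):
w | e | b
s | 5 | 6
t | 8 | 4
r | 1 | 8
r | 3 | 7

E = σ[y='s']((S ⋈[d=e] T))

σ filters on y, owned by the left side.
E' = (σ[y='s'](S) ⋈[d=e] T)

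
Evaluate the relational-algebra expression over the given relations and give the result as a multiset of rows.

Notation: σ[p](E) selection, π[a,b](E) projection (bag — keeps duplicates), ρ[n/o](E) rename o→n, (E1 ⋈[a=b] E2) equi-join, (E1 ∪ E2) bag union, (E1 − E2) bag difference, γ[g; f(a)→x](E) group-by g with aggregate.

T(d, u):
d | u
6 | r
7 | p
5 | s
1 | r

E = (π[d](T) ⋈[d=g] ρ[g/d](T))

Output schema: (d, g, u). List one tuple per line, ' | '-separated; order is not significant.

Subexpression sizes:
  T → 4
  π[d](T) → 4
  T → 4
  ρ[g/d](T) → 4
  (π[d](T) ⋈[d=g] ρ[g/d](T)) → 4

== RESULT ==
d | g | u
1 | 1 | r
5 | 5 | s
6 | 6 | r
7 | 7 | p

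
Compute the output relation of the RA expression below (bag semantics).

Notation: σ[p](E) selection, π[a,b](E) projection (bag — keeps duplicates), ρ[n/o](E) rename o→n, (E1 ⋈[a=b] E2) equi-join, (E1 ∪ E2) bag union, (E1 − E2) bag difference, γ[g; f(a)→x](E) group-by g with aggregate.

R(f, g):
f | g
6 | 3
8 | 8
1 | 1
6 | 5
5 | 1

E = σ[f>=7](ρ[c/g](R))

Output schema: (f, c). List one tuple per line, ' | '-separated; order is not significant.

Per-node cardinality:
  R → 5
  ρ[c/g](R) → 5
  σ[f>=7](ρ[c/g](R)) → 1

== RESULT ==
f | c
8 | 8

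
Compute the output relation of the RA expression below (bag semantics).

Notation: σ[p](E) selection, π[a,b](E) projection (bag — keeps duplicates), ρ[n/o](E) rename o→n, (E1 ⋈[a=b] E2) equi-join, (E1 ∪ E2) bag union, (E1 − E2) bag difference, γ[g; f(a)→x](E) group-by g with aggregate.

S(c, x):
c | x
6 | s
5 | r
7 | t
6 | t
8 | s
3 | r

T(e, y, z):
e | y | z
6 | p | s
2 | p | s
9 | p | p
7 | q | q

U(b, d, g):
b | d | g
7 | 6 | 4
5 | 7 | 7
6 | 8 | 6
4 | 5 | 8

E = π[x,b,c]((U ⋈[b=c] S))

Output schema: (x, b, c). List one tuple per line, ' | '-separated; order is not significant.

Row counts bottom-up:
  U → 4
  S → 6
  (U ⋈[b=c] S) → 4
  π[x,b,c]((U ⋈[b=c] S)) → 4

== RESULT ==
x | b | c
r | 5 | 5
s | 6 | 6
t | 6 | 6
t | 7 | 7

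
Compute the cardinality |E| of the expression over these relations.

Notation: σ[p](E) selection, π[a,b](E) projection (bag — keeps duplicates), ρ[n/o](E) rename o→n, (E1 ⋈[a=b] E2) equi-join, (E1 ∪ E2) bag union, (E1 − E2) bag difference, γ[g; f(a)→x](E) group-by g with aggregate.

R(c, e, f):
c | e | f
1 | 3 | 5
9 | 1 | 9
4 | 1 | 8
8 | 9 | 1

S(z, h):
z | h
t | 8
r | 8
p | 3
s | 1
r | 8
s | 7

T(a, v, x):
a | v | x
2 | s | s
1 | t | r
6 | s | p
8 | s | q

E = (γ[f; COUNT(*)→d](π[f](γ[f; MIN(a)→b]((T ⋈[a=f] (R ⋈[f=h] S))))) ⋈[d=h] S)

Subexpression sizes:
  T → 4
  R → 4
  S → 6
  (R ⋈[f=h] S) → 4
  (T ⋈[a=f] (R ⋈[f=h] S)) → 4
  γ[f; MIN(a)→b]((T ⋈[a=f] (R ⋈[f=h] S))) → 2
  π[f](γ[f; MIN(a)→b]((T ⋈[a=f] (R ⋈[f=h] S)))) → 2
  γ[f; COUNT(*)→d](π[f](γ[f; MIN(a)→b]((T ⋈[a=f] (R ⋈[f=h] S))))) → 2
  S → 6
  (γ[f; COUNT(*)→d](π[f](γ[f; MIN(a)→b]((T ⋈[a=f] (R ⋈[f=h] S))))) ⋈[d=h] S) → 2

|E| = 2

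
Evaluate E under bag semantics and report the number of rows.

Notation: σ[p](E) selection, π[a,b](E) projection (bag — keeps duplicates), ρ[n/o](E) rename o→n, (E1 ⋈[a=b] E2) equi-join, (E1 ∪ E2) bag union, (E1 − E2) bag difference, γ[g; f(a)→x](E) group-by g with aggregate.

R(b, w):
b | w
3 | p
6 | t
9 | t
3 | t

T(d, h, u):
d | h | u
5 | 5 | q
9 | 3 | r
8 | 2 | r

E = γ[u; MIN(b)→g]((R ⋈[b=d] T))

Row counts bottom-up:
  R → 4
  T → 3
  (R ⋈[b=d] T) → 1
  γ[u; MIN(b)→g]((R ⋈[b=d] T)) → 1

|E| = 1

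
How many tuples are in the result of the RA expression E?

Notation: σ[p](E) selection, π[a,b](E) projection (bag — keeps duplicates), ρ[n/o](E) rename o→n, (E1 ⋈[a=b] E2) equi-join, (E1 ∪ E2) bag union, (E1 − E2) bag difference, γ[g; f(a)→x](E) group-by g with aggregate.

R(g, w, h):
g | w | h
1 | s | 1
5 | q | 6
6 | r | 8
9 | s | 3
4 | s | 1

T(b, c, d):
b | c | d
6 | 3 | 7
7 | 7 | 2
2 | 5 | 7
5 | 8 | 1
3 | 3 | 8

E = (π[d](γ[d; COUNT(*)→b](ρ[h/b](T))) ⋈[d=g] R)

Stepwise |·|:
  T → 5
  ρ[h/b](T) → 5
  γ[d; COUNT(*)→b](ρ[h/b](T)) → 4
  π[d](γ[d; COUNT(*)→b](ρ[h/b](T))) → 4
  R → 5
  (π[d](γ[d; COUNT(*)→b](ρ[h/b](T))) ⋈[d=g] R) → 1

|E| = 1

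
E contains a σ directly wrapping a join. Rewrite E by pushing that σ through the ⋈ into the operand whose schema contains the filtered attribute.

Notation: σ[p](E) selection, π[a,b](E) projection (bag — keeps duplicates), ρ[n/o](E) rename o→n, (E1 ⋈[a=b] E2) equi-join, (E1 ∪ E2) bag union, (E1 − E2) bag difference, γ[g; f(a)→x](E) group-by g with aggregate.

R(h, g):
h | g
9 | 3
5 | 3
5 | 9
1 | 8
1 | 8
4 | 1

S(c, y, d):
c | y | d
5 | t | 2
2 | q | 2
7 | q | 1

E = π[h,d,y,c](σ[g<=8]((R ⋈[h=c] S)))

σ filters on g, owned by the left side.
E' = π[h,d,y,c]((σ[g<=8](R) ⋈[h=c] S))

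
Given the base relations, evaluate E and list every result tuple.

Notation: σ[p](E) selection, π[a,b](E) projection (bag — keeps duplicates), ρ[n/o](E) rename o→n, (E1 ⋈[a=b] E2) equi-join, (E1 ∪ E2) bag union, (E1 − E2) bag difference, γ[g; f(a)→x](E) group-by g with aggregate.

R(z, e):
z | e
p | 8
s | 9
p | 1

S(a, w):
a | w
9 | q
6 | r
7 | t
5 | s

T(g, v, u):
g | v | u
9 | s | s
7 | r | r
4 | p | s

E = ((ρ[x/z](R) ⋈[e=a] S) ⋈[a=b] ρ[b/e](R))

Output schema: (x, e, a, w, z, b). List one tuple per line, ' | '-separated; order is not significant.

Subexpression sizes:
  R → 3
  ρ[x/z](R) → 3
  S → 4
  (ρ[x/z](R) ⋈[e=a] S) → 1
  R → 3
  ρ[b/e](R) → 3
  ((ρ[x/z](R) ⋈[e=a] S) ⋈[a=b] ρ[b/e](R)) → 1

== RESULT ==
x | e | a | w | z | b
s | 9 | 9 | q | s | 9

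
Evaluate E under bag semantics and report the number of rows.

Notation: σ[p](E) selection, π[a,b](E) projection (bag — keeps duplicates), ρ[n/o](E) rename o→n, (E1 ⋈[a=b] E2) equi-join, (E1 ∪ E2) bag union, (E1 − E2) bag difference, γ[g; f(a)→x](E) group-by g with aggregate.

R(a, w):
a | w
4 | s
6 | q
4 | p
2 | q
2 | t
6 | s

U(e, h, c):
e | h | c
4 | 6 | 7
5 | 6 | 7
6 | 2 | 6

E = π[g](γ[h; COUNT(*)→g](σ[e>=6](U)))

Stepwise |·|:
  U → 3
  σ[e>=6](U) → 1
  γ[h; COUNT(*)→g](σ[e>=6](U)) → 1
  π[g](γ[h; COUNT(*)→g](σ[e>=6](U))) → 1

|E| = 1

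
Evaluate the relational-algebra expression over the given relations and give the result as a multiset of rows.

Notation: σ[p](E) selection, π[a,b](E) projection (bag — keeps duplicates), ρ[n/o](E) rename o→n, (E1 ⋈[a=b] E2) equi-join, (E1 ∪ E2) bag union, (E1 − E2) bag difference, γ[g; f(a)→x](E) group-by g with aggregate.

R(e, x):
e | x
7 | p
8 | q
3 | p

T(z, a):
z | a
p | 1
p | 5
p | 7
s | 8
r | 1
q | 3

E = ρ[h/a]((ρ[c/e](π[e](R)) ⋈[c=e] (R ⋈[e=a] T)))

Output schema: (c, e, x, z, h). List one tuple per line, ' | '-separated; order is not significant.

Row counts bottom-up:
  R → 3
  π[e](R) → 3
  ρ[c/e](π[e](R)) → 3
  R → 3
  T → 6
  (R ⋈[e=a] T) → 3
  (ρ[c/e](π[e](R)) ⋈[c=e] (R ⋈[e=a] T)) → 3
  ρ[h/a]((ρ[c/e](π[e](R)) ⋈[c=e] (R ⋈[e=a] T))) → 3

== RESULT ==
c | e | x | z | h
3 | 3 | p | q | 3
7 | 7 | p | p | 7
8 | 8 | q | s | 8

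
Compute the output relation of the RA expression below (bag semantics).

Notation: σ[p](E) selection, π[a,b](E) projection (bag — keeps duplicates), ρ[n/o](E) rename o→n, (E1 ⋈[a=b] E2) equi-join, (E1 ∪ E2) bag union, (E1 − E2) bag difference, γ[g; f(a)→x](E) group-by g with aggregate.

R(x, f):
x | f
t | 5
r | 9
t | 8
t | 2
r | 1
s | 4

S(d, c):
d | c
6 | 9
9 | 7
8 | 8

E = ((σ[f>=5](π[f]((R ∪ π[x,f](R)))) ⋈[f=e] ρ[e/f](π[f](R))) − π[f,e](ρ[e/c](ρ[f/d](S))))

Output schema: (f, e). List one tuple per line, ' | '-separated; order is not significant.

Row counts bottom-up:
  R → 6
  R → 6
  π[x,f](R) → 6
  (R ∪ π[x,f](R)) → 12
  π[f]((R ∪ π[x,f](R))) → 12
  σ[f>=5](π[f]((R ∪ π[x,f](R)))) → 6
  R → 6
  π[f](R) → 6
  ρ[e/f](π[f](R)) → 6
  (σ[f>=5](π[f]((R ∪ π[x,f](R)))) ⋈[f=e] ρ[e/f](π[f](R))) → 6
  S → 3
  ρ[f/d](S) → 3
  ρ[e/c](ρ[f/d](S)) → 3
  π[f,e](ρ[e/c](ρ[f/d](S))) → 3
  ((σ[f>=5](π[f]((R ∪ π[x,f](R)))) ⋈[f=e] ρ[e/f](π[f](R))) − π[f,e](ρ[e/c](ρ[f/d](S)))) → 5

== RESULT ==
f | e
5 | 5
5 | 5
8 | 8
9 | 9
9 | 9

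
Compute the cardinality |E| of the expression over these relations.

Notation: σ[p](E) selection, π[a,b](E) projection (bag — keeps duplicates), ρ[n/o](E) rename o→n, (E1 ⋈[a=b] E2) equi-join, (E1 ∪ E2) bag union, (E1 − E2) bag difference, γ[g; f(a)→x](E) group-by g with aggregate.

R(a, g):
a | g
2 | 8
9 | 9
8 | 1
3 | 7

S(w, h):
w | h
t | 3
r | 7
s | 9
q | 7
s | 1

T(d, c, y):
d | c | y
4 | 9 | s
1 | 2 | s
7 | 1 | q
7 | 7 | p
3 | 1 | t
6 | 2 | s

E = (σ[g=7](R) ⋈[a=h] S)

Stepwise |·|:
  R → 4
  σ[g=7](R) → 1
  S → 5
  (σ[g=7](R) ⋈[a=h] S) → 1

|E| = 1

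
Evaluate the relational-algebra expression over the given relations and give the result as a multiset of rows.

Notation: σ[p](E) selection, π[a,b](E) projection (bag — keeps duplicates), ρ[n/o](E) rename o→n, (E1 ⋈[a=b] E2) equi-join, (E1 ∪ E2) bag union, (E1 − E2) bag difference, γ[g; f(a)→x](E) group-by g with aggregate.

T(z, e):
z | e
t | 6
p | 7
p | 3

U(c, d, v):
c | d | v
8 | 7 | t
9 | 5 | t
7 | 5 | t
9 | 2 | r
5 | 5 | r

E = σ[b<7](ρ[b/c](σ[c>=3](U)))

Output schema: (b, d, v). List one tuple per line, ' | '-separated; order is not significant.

Subexpression sizes:
  U → 5
  σ[c>=3](U) → 5
  ρ[b/c](σ[c>=3](U)) → 5
  σ[b<7](ρ[b/c](σ[c>=3](U))) → 1

== RESULT ==
b | d | v
5 | 5 | r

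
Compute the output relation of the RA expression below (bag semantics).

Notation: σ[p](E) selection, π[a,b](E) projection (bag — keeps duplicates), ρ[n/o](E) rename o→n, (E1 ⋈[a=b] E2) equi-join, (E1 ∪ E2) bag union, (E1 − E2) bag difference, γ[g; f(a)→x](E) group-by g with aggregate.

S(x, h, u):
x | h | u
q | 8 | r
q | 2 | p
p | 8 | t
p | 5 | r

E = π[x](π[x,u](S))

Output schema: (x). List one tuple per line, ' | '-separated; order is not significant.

Stepwise |·|:
  S → 4
  π[x,u](S) → 4
  π[x](π[x,u](S)) → 4

== RESULT ==
x
p
p
q
q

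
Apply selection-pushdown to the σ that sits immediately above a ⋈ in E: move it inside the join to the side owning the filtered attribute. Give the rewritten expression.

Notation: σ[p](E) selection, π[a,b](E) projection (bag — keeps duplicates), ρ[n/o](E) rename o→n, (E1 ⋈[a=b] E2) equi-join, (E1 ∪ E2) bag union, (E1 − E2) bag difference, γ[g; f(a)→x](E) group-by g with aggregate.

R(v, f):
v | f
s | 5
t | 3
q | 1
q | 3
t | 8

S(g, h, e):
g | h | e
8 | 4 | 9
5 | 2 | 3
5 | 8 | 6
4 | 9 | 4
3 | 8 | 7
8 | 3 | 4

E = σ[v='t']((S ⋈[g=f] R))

σ filters on v, owned by the right side.
E' = (S ⋈[g=f] σ[v='t'](R))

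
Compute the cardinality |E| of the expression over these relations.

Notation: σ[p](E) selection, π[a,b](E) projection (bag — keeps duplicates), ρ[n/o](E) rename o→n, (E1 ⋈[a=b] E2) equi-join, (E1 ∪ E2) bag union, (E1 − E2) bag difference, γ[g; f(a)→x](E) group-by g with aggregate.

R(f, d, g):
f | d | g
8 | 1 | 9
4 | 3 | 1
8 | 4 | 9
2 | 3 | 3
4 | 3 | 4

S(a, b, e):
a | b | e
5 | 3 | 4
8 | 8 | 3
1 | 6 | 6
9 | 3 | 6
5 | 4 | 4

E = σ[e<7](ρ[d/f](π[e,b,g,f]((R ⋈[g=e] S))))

Per-node cardinality:
  R → 5
  S → 5
  (R ⋈[g=e] S) → 3
  π[e,b,g,f]((R ⋈[g=e] S)) → 3
  ρ[d/f](π[e,b,g,f]((R ⋈[g=e] S))) → 3
  σ[e<7](ρ[d/f](π[e,b,g,f]((R ⋈[g=e] S)))) → 3

|E| = 3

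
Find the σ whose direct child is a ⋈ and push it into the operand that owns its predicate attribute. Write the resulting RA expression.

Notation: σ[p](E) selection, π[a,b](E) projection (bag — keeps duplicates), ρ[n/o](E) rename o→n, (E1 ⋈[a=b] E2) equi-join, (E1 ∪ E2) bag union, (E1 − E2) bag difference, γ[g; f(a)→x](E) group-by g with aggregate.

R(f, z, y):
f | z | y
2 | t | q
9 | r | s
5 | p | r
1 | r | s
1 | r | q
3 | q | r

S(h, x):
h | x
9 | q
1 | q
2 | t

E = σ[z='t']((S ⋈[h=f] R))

σ filters on z, owned by the right side.
E' = (S ⋈[h=f] σ[z='t'](R))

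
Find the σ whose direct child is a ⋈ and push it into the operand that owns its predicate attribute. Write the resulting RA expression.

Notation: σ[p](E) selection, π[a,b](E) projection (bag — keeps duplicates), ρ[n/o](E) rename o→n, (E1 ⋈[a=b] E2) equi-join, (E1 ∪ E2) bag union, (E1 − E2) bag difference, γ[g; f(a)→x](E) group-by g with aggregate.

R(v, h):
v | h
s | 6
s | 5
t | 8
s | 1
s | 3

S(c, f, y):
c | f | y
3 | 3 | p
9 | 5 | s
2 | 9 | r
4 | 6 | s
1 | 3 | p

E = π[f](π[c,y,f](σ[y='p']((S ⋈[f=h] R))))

σ filters on y, owned by the left side.
E' = π[f](π[c,y,f]((σ[y='p'](S) ⋈[f=h] R)))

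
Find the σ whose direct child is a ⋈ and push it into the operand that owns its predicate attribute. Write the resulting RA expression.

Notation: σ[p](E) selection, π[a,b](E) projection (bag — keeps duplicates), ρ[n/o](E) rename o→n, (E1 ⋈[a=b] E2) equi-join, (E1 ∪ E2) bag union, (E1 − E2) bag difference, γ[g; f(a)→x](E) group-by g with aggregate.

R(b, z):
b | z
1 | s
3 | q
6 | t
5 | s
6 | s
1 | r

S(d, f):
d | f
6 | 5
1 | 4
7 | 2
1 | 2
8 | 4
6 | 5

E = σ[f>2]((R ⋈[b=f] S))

σ filters on f, owned by the right side.
E' = (R ⋈[b=f] σ[f>2](S))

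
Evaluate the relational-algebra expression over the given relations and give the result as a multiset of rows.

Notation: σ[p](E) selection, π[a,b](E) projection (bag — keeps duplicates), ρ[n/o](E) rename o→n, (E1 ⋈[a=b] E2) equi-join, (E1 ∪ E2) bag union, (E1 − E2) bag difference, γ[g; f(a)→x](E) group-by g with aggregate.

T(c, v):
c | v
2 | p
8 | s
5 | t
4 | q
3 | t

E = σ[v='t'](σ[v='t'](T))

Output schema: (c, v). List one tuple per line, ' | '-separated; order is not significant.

Stepwise |·|:
  T → 5
  σ[v='t'](T) → 2
  σ[v='t'](σ[v='t'](T)) → 2

== RESULT ==
c | v
3 | t
5 | t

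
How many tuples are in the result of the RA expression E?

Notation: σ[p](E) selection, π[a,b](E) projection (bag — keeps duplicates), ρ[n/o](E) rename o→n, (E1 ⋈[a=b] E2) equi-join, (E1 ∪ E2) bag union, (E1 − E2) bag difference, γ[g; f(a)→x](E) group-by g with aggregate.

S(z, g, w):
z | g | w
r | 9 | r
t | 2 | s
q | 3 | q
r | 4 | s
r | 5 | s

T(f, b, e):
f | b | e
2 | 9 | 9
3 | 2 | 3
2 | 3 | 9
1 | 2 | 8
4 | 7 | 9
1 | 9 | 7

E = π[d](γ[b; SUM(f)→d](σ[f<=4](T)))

Subexpression sizes:
  T → 6
  σ[f<=4](T) → 6
  γ[b; SUM(f)→d](σ[f<=4](T)) → 4
  π[d](γ[b; SUM(f)→d](σ[f<=4](T))) → 4

|E| = 4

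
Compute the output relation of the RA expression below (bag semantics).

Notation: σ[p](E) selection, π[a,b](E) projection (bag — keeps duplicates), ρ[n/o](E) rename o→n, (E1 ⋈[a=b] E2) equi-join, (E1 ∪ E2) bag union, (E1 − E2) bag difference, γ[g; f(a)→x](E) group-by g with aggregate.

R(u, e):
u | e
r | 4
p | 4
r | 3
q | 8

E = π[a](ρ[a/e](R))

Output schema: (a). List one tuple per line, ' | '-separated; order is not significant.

Stepwise |·|:
  R → 4
  ρ[a/e](R) → 4
  π[a](ρ[a/e](R)) → 4

== RESULT ==
a
3
4
4
8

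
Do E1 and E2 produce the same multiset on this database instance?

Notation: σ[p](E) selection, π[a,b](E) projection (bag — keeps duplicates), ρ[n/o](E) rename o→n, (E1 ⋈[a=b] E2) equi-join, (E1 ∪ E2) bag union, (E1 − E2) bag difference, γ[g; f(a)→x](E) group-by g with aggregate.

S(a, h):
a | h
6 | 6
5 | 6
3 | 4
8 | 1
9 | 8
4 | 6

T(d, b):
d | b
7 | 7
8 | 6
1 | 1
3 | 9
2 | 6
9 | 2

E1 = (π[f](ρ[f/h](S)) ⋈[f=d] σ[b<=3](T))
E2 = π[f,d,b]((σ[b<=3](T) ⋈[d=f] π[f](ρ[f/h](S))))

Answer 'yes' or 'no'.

E1 per-node cardinality:
  S → 6
  ρ[f/h](S) → 6
  π[f](ρ[f/h](S)) → 6
  T → 6
  σ[b<=3](T) → 2
  (π[f](ρ[f/h](S)) ⋈[f=d] σ[b<=3](T)) → 1
E2 per-node cardinality:
  T → 6
  σ[b<=3](T) → 2
  S → 6
  ρ[f/h](S) → 6
  π[f](ρ[f/h](S)) → 6
  (σ[b<=3](T) ⋈[d=f] π[f](ρ[f/h](S))) → 1
  π[f,d,b]((σ[b<=3](T) ⋈[d=f] π[f](ρ[f/h](S)))) → 1

E1 and E2 produce the same multiset:
f | d | b
1 | 1 | 1

yes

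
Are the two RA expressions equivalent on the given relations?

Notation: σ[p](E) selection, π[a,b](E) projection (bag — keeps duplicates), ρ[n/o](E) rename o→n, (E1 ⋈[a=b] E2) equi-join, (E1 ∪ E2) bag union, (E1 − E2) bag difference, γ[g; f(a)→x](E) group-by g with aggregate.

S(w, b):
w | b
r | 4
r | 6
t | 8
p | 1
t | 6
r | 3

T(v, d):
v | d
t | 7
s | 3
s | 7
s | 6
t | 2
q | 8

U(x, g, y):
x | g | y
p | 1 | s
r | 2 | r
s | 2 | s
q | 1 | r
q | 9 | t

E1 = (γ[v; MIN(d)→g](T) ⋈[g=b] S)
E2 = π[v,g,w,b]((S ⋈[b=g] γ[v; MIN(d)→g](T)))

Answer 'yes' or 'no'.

E1 stepwise |·|:
  T → 6
  γ[v; MIN(d)→g](T) → 3
  S → 6
  (γ[v; MIN(d)→g](T) ⋈[g=b] S) → 2
E2 stepwise |·|:
  S → 6
  T → 6
  γ[v; MIN(d)→g](T) → 3
  (S ⋈[b=g] γ[v; MIN(d)→g](T)) → 2
  π[v,g,w,b]((S ⋈[b=g] γ[v; MIN(d)→g](T))) → 2

E1 and E2 produce the same multiset:
v | g | w | b
q | 8 | t | 8
s | 3 | r | 3

yes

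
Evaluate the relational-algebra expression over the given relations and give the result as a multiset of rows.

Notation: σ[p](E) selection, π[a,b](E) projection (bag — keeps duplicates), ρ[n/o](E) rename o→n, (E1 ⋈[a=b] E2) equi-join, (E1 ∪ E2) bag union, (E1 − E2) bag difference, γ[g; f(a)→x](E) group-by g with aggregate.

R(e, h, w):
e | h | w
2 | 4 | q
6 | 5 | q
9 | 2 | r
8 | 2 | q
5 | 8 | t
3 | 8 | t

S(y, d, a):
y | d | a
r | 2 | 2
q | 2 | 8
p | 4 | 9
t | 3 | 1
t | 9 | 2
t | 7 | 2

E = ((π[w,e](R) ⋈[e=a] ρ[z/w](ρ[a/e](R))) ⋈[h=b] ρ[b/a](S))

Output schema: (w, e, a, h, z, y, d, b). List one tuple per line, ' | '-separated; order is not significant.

Row counts bottom-up:
  R → 6
  π[w,e](R) → 6
  R → 6
  ρ[a/e](R) → 6
  ρ[z/w](ρ[a/e](R)) → 6
  (π[w,e](R) ⋈[e=a] ρ[z/w](ρ[a/e](R))) → 6
  S → 6
  ρ[b/a](S) → 6
  ((π[w,e](R) ⋈[e=a] ρ[z/w](ρ[a/e](R))) ⋈[h=b] ρ[b/a](S)) → 8

== RESULT ==
w | e | a | h | z | y | d | b
q | 8 | 8 | 2 | q | r | 2 | 2
q | 8 | 8 | 2 | q | t | 7 | 2
q | 8 | 8 | 2 | q | t | 9 | 2
r | 9 | 9 | 2 | r | r | 2 | 2
r | 9 | 9 | 2 | r | t | 7 | 2
r | 9 | 9 | 2 | r | t | 9 | 2
t | 3 | 3 | 8 | t | q | 2 | 8
t | 5 | 5 | 8 | t | q | 2 | 8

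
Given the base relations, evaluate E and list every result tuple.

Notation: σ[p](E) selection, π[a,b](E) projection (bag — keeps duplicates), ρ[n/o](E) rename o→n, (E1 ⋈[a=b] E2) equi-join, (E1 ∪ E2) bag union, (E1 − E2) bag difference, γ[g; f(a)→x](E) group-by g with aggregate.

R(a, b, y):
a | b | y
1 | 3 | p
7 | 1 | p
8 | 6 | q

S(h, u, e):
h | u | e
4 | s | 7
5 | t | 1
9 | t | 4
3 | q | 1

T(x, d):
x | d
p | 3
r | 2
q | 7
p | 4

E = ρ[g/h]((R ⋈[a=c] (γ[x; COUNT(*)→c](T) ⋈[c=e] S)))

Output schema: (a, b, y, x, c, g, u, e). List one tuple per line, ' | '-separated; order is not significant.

Subexpression sizes:
  R → 3
  T → 4
  γ[x; COUNT(*)→c](T) → 3
  S → 4
  (γ[x; COUNT(*)→c](T) ⋈[c=e] S) → 4
  (R ⋈[a=c] (γ[x; COUNT(*)→c](T) ⋈[c=e] S)) → 4
  ρ[g/h]((R ⋈[a=c] (γ[x; COUNT(*)→c](T) ⋈[c=e] S))) → 4

== RESULT ==
a | b | y | x | c | g | u | e
1 | 3 | p | q | 1 | 3 | q | 1
1 | 3 | p | q | 1 | 5 | t | 1
1 | 3 | p | r | 1 | 3 | q | 1
1 | 3 | p | r | 1 | 5 | t | 1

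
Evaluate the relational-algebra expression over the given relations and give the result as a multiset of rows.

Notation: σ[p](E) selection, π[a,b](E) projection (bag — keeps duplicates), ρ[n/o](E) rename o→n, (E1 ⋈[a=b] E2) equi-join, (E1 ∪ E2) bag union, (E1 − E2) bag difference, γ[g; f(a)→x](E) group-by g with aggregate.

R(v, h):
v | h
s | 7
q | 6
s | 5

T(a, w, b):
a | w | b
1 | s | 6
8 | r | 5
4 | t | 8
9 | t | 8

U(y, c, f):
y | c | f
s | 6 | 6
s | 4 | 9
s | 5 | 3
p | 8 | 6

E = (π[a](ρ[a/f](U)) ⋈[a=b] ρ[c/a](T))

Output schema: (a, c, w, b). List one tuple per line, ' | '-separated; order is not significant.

Stepwise |·|:
  U → 4
  ρ[a/f](U) → 4
  π[a](ρ[a/f](U)) → 4
  T → 4
  ρ[c/a](T) → 4
  (π[a](ρ[a/f](U)) ⋈[a=b] ρ[c/a](T)) → 2

== RESULT ==
a | c | w | b
6 | 1 | s | 6
6 | 1 | s | 6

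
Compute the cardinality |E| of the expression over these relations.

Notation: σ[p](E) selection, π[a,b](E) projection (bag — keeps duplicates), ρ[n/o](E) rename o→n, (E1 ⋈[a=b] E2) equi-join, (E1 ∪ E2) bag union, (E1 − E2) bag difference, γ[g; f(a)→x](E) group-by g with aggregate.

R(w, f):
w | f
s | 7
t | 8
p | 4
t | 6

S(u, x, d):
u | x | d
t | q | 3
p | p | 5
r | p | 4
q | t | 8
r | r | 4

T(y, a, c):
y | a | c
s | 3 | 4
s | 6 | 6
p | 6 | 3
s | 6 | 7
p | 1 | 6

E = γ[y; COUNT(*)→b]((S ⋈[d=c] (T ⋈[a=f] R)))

Stepwise |·|:
  S → 5
  T → 5
  R → 4
  (T ⋈[a=f] R) → 3
  (S ⋈[d=c] (T ⋈[a=f] R)) → 1
  γ[y; COUNT(*)→b]((S ⋈[d=c] (T ⋈[a=f] R))) → 1

|E| = 1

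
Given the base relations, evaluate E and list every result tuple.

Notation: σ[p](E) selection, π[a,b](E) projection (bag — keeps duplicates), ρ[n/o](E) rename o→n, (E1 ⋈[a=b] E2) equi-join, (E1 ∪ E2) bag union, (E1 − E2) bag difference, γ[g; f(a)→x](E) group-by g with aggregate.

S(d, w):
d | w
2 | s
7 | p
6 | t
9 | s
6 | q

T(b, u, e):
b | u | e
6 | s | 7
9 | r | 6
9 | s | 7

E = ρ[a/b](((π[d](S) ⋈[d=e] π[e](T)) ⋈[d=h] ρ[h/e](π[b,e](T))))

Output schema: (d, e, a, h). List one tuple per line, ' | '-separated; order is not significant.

Per-node cardinality:
  S → 5
  π[d](S) → 5
  T → 3
  π[e](T) → 3
  (π[d](S) ⋈[d=e] π[e](T)) → 4
  T → 3
  π[b,e](T) → 3
  ρ[h/e](π[b,e](T)) → 3
  ((π[d](S) ⋈[d=e] π[e](T)) ⋈[d=h] ρ[h/e](π[b,e](T))) → 6
  ρ[a/b](((π[d](S) ⋈[d=e] π[e](T)) ⋈[d=h] ρ[h/e](π[b,e](T)))) → 6

== RESULT ==
d | e | a | h
6 | 6 | 9 | 6
6 | 6 | 9 | 6
7 | 7 | 6 | 7
7 | 7 | 6 | 7
7 | 7 | 9 | 7
7 | 7 | 9 | 7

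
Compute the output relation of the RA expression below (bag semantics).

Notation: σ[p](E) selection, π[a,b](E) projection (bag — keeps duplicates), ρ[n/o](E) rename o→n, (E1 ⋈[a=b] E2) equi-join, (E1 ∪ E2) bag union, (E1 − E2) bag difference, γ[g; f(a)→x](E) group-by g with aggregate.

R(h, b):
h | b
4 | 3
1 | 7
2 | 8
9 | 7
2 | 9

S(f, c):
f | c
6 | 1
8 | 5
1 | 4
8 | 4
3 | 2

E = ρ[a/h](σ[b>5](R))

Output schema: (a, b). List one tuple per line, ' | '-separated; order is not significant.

Per-node cardinality:
  R → 5
  σ[b>5](R) → 4
  ρ[a/h](σ[b>5](R)) → 4

== RESULT ==
a | b
1 | 7
2 | 8
2 | 9
9 | 7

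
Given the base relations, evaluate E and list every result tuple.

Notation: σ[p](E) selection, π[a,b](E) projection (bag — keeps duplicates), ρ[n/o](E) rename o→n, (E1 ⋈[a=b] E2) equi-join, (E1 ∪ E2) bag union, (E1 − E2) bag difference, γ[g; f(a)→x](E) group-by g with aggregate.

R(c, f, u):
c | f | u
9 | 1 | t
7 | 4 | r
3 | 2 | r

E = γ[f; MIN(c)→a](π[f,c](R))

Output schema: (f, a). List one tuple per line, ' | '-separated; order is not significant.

Row counts bottom-up:
  R → 3
  π[f,c](R) → 3
  γ[f; MIN(c)→a](π[f,c](R)) → 3

== RESULT ==
f | a
1 | 9
2 | 3
4 | 7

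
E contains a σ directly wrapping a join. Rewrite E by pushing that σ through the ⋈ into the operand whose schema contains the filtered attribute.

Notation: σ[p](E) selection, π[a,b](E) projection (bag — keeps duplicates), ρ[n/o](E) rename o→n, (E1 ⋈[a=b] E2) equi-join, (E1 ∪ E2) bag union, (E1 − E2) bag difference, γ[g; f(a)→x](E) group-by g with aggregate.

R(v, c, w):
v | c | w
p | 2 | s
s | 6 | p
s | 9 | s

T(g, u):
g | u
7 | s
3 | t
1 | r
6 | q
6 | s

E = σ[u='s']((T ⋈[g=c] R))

σ filters on u, owned by the left side.
E' = (σ[u='s'](T) ⋈[g=c] R)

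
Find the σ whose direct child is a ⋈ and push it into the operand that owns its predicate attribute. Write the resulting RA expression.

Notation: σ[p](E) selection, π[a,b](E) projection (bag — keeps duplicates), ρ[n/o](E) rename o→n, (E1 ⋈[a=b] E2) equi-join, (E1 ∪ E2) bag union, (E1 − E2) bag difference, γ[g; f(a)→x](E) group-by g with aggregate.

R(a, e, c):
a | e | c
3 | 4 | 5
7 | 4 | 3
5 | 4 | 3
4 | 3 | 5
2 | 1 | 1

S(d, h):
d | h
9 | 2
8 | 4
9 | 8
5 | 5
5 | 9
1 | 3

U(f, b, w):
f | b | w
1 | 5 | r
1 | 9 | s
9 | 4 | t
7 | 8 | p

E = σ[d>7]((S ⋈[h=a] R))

σ filters on d, owned by the left side.
E' = (σ[d>7](S) ⋈[h=a] R)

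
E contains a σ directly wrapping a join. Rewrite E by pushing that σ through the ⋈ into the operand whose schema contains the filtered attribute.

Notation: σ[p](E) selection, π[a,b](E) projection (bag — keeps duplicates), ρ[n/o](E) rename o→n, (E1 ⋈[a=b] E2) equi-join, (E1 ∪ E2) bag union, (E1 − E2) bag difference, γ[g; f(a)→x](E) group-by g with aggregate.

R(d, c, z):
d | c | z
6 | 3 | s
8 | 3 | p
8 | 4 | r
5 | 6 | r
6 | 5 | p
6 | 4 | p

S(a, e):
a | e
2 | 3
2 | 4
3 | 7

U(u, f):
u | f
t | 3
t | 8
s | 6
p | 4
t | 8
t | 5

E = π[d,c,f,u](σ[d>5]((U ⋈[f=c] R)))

σ filters on d, owned by the right side.
E' = π[d,c,f,u]((U ⋈[f=c] σ[d>5](R)))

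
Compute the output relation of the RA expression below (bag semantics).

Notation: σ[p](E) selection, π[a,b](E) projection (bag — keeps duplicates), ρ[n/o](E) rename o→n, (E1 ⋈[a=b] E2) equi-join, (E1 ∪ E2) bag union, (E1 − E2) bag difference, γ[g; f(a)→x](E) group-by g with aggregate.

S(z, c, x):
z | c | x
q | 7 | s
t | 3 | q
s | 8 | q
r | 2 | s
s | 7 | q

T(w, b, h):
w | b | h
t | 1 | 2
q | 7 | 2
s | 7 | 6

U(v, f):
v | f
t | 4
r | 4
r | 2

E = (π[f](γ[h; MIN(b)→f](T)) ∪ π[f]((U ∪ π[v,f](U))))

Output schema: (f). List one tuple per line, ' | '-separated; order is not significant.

Subexpression sizes:
  T → 3
  γ[h; MIN(b)→f](T) → 2
  π[f](γ[h; MIN(b)→f](T)) → 2
  U → 3
  U → 3
  π[v,f](U) → 3
  (U ∪ π[v,f](U)) → 6
  π[f]((U ∪ π[v,f](U))) → 6
  (π[f](γ[h; MIN(b)→f](T)) ∪ π[f]((U ∪ π[v,f](U)))) → 8

== RESULT ==
f
1
2
2
4
4
4
4
7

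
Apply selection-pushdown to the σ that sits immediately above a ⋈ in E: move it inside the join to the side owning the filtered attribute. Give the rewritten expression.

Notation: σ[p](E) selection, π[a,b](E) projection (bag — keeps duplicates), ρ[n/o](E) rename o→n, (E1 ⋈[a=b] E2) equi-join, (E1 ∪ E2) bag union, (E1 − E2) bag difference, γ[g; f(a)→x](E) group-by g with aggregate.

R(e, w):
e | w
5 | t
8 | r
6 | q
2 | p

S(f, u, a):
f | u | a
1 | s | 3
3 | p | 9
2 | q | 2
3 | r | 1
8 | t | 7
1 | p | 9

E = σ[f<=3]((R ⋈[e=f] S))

σ filters on f, owned by the right side.
E' = (R ⋈[e=f] σ[f<=3](S))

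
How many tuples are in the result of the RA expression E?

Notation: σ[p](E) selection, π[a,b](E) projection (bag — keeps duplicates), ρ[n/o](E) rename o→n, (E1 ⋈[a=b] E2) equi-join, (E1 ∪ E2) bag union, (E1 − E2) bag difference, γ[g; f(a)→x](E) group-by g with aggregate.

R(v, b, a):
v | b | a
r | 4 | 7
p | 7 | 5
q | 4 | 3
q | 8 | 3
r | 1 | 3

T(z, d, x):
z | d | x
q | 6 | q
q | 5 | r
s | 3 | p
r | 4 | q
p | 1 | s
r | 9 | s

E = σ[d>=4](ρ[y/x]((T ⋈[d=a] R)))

Subexpression sizes:
  T → 6
  R → 5
  (T ⋈[d=a] R) → 4
  ρ[y/x]((T ⋈[d=a] R)) → 4
  σ[d>=4](ρ[y/x]((T ⋈[d=a] R))) → 1

|E| = 1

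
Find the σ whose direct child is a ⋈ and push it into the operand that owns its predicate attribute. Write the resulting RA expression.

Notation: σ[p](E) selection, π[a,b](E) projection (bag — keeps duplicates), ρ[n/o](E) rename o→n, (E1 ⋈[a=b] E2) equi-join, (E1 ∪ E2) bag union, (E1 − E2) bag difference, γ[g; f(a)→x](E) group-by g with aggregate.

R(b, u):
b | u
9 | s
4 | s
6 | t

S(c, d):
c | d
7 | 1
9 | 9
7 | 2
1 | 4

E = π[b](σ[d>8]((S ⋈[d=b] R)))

σ filters on d, owned by the left side.
E' = π[b]((σ[d>8](S) ⋈[d=b] R))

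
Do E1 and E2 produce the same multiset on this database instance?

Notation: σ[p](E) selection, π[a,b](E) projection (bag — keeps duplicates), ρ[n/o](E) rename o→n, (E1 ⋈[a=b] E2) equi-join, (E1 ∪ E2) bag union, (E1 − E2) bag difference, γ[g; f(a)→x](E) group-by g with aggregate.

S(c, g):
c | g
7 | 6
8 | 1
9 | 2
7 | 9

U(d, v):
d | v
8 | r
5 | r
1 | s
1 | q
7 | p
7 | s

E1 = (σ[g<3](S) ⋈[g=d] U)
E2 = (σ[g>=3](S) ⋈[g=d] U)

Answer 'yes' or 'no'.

E1 per-node cardinality:
  S → 4
  σ[g<3](S) → 2
  U → 6
  (σ[g<3](S) ⋈[g=d] U) → 2
E2 per-node cardinality:
  S → 4
  σ[g>=3](S) → 2
  U → 6
  (σ[g>=3](S) ⋈[g=d] U) → 0

E1 result:
c | g | d | v
8 | 1 | 1 | q
8 | 1 | 1 | s
E2 result:
c | g | d | v
(0 rows)
Witness: (8, 1, 1, 's') appears 1× in E1 but 0× in E2.

no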